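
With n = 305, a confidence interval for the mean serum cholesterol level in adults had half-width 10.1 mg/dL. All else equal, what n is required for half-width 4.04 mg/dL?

n = 1907

Margin of error scales as 1/√n, so n₂ = n₁·(E₁/E₂)².
n₂ = 305 × (10.1/4.04)² = 305 × 6.25 = 1906.25
Round up: n₂ = 1907.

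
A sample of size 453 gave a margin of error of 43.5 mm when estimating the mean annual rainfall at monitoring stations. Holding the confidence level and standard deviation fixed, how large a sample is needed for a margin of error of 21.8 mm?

Margin of error scales as 1/√n, so n₂ = n₁·(E₁/E₂)².
n₂ = 453 × (43.5/21.8)² = 453 × 3.982 = 1803.85
Round up: n₂ = 1804.

1804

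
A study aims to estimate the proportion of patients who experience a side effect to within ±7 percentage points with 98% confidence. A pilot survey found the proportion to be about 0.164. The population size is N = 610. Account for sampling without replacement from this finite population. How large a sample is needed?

122

For a proportion with margin E = 0.07 at 98% confidence, z = 2.326.
n = p̂(1−p̂)(z/E)² = 0.164 × 0.836 × (2.326/0.07)² = 151.38 — call this n₀.
Finite-population correction with N = 610: n = n₀ / (1 + (n₀−1)/N) = 151.38 / 1.247 = 121.40
Round up: n = 122.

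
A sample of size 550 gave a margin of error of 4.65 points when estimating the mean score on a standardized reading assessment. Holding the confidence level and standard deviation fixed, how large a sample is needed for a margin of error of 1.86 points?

3438

Margin of error scales as 1/√n, so n₂ = n₁·(E₁/E₂)².
n₂ = 550 × (4.65/1.86)² = 550 × 6.25 = 3437.50
Round up: n₂ = 3438.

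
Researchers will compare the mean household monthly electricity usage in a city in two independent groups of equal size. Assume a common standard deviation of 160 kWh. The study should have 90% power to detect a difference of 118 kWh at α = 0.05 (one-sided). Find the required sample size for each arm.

For two equal groups, n per group = 2·((z_α + z_β)·σ/δ)².
z_α = 1.645; z_β = 1.282 (power 90%).
n = 2 × (2.927 × 160 / 118)² = 2 × 15.75 = 31.50
Round up: n = 32 per group.

32 per group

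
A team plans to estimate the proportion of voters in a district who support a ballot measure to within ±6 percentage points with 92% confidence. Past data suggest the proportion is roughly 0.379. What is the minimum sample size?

201

For a proportion with margin E = 0.06 at 92% confidence, z = 1.751.
n = p̂(1−p̂)(z/E)² = 0.379 × 0.621 × (1.751/0.06)² = 200.45
Round up: n = 201.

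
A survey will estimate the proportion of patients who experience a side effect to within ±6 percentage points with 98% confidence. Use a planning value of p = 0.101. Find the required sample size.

For a proportion with margin E = 0.06 at 98% confidence, z = 2.326.
n = p̂(1−p̂)(z/E)² = 0.101 × 0.899 × (2.326/0.06)² = 136.46
Round up: n = 137.

137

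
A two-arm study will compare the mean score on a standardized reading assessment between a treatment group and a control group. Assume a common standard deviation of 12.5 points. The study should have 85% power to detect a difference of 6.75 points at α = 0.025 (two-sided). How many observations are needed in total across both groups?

148 total

For two equal groups, n per group = 2·((z_{α/2} + z_β)·σ/δ)².
z_{α/2} = 2.241; z_β = 1.036 (power 85%).
n = 2 × (3.277 × 12.5 / 6.75)² = 2 × 36.83 = 73.66
Round up: n = 74 per group.
Total across both groups: 2 × 74 = 148.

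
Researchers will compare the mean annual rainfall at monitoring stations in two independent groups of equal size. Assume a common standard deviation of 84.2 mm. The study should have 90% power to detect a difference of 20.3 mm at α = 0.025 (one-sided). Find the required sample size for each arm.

For two equal groups, n per group = 2·((z_α + z_β)·σ/δ)².
z_α = 1.960; z_β = 1.282 (power 90%).
n = 2 × (3.242 × 84.2 / 20.3)² = 2 × 180.82 = 361.64
Round up: n = 362 per group.

362 per group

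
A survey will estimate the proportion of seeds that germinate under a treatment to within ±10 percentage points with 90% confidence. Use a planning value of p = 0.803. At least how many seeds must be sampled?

n = 43

For a proportion with margin E = 0.1 at 90% confidence, z = 1.645.
n = p̂(1−p̂)(z/E)² = 0.803 × 0.197 × (1.645/0.1)² = 42.81
Round up: n = 43.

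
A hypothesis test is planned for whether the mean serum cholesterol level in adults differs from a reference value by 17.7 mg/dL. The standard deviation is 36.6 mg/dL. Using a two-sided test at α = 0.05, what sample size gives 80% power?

34

For a one-sample z-test, n = ((z_{α/2} + z_β)·σ/δ)².
z_{α/2} = 1.960 (two-sided α = 0.05); z_β = 0.842 (power 80% → β = 0.2).
n = (2.802 × 36.6 / 17.7)² = 33.57
Round up: n = 34.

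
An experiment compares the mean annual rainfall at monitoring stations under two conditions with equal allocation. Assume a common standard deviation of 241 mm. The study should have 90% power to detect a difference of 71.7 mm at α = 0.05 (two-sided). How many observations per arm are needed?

238 per group

For two equal groups, n per group = 2·((z_{α/2} + z_β)·σ/δ)².
z_{α/2} = 1.960; z_β = 1.282 (power 90%).
n = 2 × (3.242 × 241 / 71.7)² = 2 × 118.75 = 237.50
Round up: n = 238 per group.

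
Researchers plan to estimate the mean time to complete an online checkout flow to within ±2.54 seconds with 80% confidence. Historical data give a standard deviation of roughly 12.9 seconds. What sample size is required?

43

For a mean, the margin of error is E = z·σ/√n, so n = (zσ/E)².
At 80% confidence, z = 1.282.
n = (1.282 × 12.9 / 2.54)² = 42.39
Round up: n = 43.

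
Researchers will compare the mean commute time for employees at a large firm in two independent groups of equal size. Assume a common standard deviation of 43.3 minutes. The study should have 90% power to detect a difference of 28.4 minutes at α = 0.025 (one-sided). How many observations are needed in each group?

For two equal groups, n per group = 2·((z_α + z_β)·σ/δ)².
z_α = 1.960; z_β = 1.282 (power 90%).
n = 2 × (3.242 × 43.3 / 28.4)² = 2 × 24.43 = 48.86
Round up: n = 49 per group.

49 per group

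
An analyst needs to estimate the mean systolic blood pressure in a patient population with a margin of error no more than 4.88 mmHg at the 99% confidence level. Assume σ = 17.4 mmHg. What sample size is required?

For a mean, the margin of error is E = z·σ/√n, so n = (zσ/E)².
At 99% confidence, z = 2.576.
n = (2.576 × 17.4 / 4.88)² = 84.36
Round up: n = 85.

85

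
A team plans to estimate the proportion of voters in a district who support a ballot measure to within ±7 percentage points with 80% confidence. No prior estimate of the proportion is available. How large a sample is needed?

For a proportion with margin E = 0.07 at 80% confidence, z = 1.282.
With no prior estimate, use p = 0.5, which maximizes p(1−p) at 0.25.
n = 0.25 × (z/E)² = 0.25 × (1.282/0.07)² = 83.85
Round up: n = 84.

n = 84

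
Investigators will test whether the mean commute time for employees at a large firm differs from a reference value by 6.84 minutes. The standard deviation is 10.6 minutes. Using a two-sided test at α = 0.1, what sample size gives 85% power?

For a one-sample z-test, n = ((z_{α/2} + z_β)·σ/δ)².
z_{α/2} = 1.645 (two-sided α = 0.1); z_β = 1.036 (power 85% → β = 0.15).
n = (2.681 × 10.6 / 6.84)² = 17.26
Round up: n = 18.

18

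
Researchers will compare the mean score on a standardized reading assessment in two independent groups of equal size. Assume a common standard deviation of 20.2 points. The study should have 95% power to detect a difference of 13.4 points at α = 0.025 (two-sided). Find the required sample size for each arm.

69 per group

For two equal groups, n per group = 2·((z_{α/2} + z_β)·σ/δ)².
z_{α/2} = 2.241; z_β = 1.645 (power 95%).
n = 2 × (3.886 × 20.2 / 13.4)² = 2 × 34.32 = 68.64
Round up: n = 69 per group.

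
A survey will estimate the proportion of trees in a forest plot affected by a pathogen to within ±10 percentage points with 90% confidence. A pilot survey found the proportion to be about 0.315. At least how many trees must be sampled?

For a proportion with margin E = 0.1 at 90% confidence, z = 1.645.
n = p̂(1−p̂)(z/E)² = 0.315 × 0.685 × (1.645/0.1)² = 58.39
Round up: n = 59.

n = 59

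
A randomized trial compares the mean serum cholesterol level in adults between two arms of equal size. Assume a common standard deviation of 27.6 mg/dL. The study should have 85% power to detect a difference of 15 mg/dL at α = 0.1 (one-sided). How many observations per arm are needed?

For two equal groups, n per group = 2·((z_α + z_β)·σ/δ)².
z_α = 1.282; z_β = 1.036 (power 85%).
n = 2 × (2.318 × 27.6 / 15)² = 2 × 18.19 = 36.38
Round up: n = 37 per group.

37 per group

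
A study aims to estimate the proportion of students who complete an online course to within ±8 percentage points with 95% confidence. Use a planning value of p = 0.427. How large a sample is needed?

For a proportion with margin E = 0.08 at 95% confidence, z = 1.960.
n = p̂(1−p̂)(z/E)² = 0.427 × 0.573 × (1.960/0.08)² = 146.86
Round up: n = 147.

n = 147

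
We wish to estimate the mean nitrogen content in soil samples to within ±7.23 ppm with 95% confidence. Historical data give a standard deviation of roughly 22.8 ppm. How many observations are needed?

39

For a mean, the margin of error is E = z·σ/√n, so n = (zσ/E)².
At 95% confidence, z = 1.960.
n = (1.960 × 22.8 / 7.23)² = 38.20
Round up: n = 39.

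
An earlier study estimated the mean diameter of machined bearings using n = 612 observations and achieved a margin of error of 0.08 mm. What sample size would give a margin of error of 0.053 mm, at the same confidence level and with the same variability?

Margin of error scales as 1/√n, so n₂ = n₁·(E₁/E₂)².
n₂ = 612 × (0.08/0.053)² = 612 × 2.278 = 1394.14
Round up: n₂ = 1395.

1395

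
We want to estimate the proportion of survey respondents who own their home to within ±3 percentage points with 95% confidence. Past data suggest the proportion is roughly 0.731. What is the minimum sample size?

For a proportion with margin E = 0.03 at 95% confidence, z = 1.960.
n = p̂(1−p̂)(z/E)² = 0.731 × 0.269 × (1.960/0.03)² = 839.34
Round up: n = 840.

840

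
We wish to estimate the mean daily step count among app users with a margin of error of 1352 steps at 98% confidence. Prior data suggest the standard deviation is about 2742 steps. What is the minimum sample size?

For a mean, the margin of error is E = z·σ/√n, so n = (zσ/E)².
At 98% confidence, z = 2.326.
n = (2.326 × 2742 / 1352)² = 22.25
Round up: n = 23.

23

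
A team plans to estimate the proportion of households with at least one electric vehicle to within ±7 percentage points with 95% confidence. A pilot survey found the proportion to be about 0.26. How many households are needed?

151

For a proportion with margin E = 0.07 at 95% confidence, z = 1.960.
n = p̂(1−p̂)(z/E)² = 0.26 × 0.74 × (1.960/0.07)² = 150.84
Round up: n = 151.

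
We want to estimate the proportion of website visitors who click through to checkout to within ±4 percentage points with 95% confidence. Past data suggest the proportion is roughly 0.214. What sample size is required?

For a proportion with margin E = 0.04 at 95% confidence, z = 1.960.
n = p̂(1−p̂)(z/E)² = 0.214 × 0.786 × (1.960/0.04)² = 403.86
Round up: n = 404.

404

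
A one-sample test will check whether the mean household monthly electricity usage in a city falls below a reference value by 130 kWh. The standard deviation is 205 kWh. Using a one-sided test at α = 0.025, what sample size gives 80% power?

n = 20

For a one-sample z-test, n = ((z_α + z_β)·σ/δ)².
z_α = 1.960 (one-sided α = 0.025); z_β = 0.842 (power 80% → β = 0.2).
n = (2.802 × 205 / 130)² = 19.52
Round up: n = 20.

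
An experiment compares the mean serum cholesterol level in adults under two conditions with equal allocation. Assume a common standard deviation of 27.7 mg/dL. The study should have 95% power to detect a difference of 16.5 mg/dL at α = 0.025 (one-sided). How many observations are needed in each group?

74 per group

For two equal groups, n per group = 2·((z_α + z_β)·σ/δ)².
z_α = 1.960; z_β = 1.645 (power 95%).
n = 2 × (3.605 × 27.7 / 16.5)² = 2 × 36.63 = 73.26
Round up: n = 74 per group.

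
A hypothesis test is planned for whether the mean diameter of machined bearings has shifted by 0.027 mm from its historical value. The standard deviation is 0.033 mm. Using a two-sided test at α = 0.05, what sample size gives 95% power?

For a one-sample z-test, n = ((z_{α/2} + z_β)·σ/δ)².
z_{α/2} = 1.960 (two-sided α = 0.05); z_β = 1.645 (power 95% → β = 0.05).
n = (3.605 × 0.033 / 0.027)² = 19.41
Round up: n = 20.

20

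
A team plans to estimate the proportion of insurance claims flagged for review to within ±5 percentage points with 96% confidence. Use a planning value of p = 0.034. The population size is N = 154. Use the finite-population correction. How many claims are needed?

n = 41

For a proportion with margin E = 0.05 at 96% confidence, z = 2.054.
n = p̂(1−p̂)(z/E)² = 0.034 × 0.966 × (2.054/0.05)² = 55.43 — call this n₀.
Finite-population correction with N = 154: n = n₀ / (1 + (n₀−1)/N) = 55.43 / 1.353 = 40.97
Round up: n = 41.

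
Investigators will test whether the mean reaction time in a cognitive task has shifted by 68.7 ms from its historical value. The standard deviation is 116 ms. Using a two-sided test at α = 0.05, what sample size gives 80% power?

For a one-sample z-test, n = ((z_{α/2} + z_β)·σ/δ)².
z_{α/2} = 1.960 (two-sided α = 0.05); z_β = 0.842 (power 80% → β = 0.2).
n = (2.802 × 116 / 68.7)² = 22.38
Round up: n = 23.

23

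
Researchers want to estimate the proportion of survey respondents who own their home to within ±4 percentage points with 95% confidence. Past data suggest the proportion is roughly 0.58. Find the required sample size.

For a proportion with margin E = 0.04 at 95% confidence, z = 1.960.
n = p̂(1−p̂)(z/E)² = 0.58 × 0.42 × (1.960/0.04)² = 584.88
Round up: n = 585.

n = 585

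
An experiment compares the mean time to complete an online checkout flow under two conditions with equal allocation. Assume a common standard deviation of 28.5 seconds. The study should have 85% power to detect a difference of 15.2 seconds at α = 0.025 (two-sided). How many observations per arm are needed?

For two equal groups, n per group = 2·((z_{α/2} + z_β)·σ/δ)².
z_{α/2} = 2.241; z_β = 1.036 (power 85%).
n = 2 × (3.277 × 28.5 / 15.2)² = 2 × 37.75 = 75.50
Round up: n = 76 per group.

76 per group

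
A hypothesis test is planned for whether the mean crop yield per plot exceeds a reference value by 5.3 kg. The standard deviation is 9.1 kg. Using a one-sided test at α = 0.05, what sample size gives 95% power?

n = 32

For a one-sample z-test, n = ((z_α + z_β)·σ/δ)².
z_α = 1.645 (one-sided α = 0.05); z_β = 1.645 (power 95% → β = 0.05).
n = (3.290 × 9.1 / 5.3)² = 31.91
Round up: n = 32.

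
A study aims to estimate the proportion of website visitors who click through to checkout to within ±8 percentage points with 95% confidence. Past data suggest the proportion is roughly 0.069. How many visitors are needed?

39

For a proportion with margin E = 0.08 at 95% confidence, z = 1.960.
n = p̂(1−p̂)(z/E)² = 0.069 × 0.931 × (1.960/0.08)² = 38.56
Round up: n = 39.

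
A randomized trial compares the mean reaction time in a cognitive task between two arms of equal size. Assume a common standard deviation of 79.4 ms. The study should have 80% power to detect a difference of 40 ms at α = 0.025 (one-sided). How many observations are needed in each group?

For two equal groups, n per group = 2·((z_α + z_β)·σ/δ)².
z_α = 1.960; z_β = 0.842 (power 80%).
n = 2 × (2.802 × 79.4 / 40)² = 2 × 30.94 = 61.88
Round up: n = 62 per group.

62 per group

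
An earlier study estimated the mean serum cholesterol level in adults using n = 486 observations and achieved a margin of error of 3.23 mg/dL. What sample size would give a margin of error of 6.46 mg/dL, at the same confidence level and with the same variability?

Margin of error scales as 1/√n, so n₂ = n₁·(E₁/E₂)².
n₂ = 486 × (3.23/6.46)² = 486 × 0.25 = 121.50
Round up: n₂ = 122.

122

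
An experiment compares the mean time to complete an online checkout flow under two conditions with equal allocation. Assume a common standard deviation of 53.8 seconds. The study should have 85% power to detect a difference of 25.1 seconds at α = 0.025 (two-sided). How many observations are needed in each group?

99 per group

For two equal groups, n per group = 2·((z_{α/2} + z_β)·σ/δ)².
z_{α/2} = 2.241; z_β = 1.036 (power 85%).
n = 2 × (3.277 × 53.8 / 25.1)² = 2 × 49.34 = 98.68
Round up: n = 99 per group.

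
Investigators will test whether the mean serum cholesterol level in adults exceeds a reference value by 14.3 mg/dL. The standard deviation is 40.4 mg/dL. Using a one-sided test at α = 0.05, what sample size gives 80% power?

50

For a one-sample z-test, n = ((z_α + z_β)·σ/δ)².
z_α = 1.645 (one-sided α = 0.05); z_β = 0.842 (power 80% → β = 0.2).
n = (2.487 × 40.4 / 14.3)² = 49.37
Round up: n = 50.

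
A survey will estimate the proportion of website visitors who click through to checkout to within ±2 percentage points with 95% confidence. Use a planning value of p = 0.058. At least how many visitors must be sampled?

n = 525

For a proportion with margin E = 0.02 at 95% confidence, z = 1.960.
n = p̂(1−p̂)(z/E)² = 0.058 × 0.942 × (1.960/0.02)² = 524.72
Round up: n = 525.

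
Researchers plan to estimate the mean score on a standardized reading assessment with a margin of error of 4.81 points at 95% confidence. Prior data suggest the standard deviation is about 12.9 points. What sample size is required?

For a mean, the margin of error is E = z·σ/√n, so n = (zσ/E)².
At 95% confidence, z = 1.960.
n = (1.960 × 12.9 / 4.81)² = 27.63
Round up: n = 28.

28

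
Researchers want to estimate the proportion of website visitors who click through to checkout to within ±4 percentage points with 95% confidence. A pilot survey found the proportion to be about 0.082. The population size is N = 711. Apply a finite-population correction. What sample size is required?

For a proportion with margin E = 0.04 at 95% confidence, z = 1.960.
n = p̂(1−p̂)(z/E)² = 0.082 × 0.918 × (1.960/0.04)² = 180.74 — call this n₀.
Finite-population correction with N = 711: n = n₀ / (1 + (n₀−1)/N) = 180.74 / 1.253 = 144.25
Round up: n = 145.

145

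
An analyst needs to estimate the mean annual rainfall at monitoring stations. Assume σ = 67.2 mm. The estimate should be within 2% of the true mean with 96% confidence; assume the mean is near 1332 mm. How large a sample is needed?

27

For a mean, the margin of error is E = z·σ/√n, so n = (zσ/E)².
At 96% confidence, z = 2.054.
E = 2% of 1332 = 26.64 mm.
n = (2.054 × 67.2 / 26.64)² = 26.85
Round up: n = 27.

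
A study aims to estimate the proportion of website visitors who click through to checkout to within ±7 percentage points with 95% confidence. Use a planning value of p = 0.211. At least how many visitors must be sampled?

For a proportion with margin E = 0.07 at 95% confidence, z = 1.960.
n = p̂(1−p̂)(z/E)² = 0.211 × 0.789 × (1.960/0.07)² = 130.52
Round up: n = 131.

131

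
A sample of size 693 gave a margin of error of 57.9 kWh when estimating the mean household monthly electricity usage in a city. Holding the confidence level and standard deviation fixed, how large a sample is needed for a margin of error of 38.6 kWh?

1560

Margin of error scales as 1/√n, so n₂ = n₁·(E₁/E₂)².
n₂ = 693 × (57.9/38.6)² = 693 × 2.25 = 1559.25
Round up: n₂ = 1560.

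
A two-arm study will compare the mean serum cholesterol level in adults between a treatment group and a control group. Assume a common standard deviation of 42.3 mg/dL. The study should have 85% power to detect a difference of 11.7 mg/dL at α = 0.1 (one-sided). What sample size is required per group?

For two equal groups, n per group = 2·((z_α + z_β)·σ/δ)².
z_α = 1.282; z_β = 1.036 (power 85%).
n = 2 × (2.318 × 42.3 / 11.7)² = 2 × 70.23 = 140.46
Round up: n = 141 per group.

141 per group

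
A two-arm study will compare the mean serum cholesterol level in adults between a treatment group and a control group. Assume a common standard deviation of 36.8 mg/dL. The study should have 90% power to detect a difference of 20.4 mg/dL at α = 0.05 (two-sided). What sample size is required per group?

69 per group

For two equal groups, n per group = 2·((z_{α/2} + z_β)·σ/δ)².
z_{α/2} = 1.960; z_β = 1.282 (power 90%).
n = 2 × (3.242 × 36.8 / 20.4)² = 2 × 34.20 = 68.40
Round up: n = 69 per group.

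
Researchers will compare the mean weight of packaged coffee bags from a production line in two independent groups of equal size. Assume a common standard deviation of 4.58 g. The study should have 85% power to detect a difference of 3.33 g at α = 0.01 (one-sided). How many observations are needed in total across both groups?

86 total

For two equal groups, n per group = 2·((z_α + z_β)·σ/δ)².
z_α = 2.326; z_β = 1.036 (power 85%).
n = 2 × (3.362 × 4.58 / 3.33)² = 2 × 21.38 = 42.76
Round up: n = 43 per group.
Total across both groups: 2 × 43 = 86.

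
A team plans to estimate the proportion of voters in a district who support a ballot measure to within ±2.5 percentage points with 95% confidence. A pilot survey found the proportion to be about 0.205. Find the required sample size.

n = 1002

For a proportion with margin E = 0.025 at 95% confidence, z = 1.960.
n = p̂(1−p̂)(z/E)² = 0.205 × 0.795 × (1.960/0.025)² = 1001.74
Round up: n = 1002.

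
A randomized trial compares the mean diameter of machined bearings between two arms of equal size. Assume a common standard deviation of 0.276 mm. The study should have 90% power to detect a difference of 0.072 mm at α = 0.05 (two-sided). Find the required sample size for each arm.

309 per group

For two equal groups, n per group = 2·((z_{α/2} + z_β)·σ/δ)².
z_{α/2} = 1.960; z_β = 1.282 (power 90%).
n = 2 × (3.242 × 0.276 / 0.072)² = 2 × 154.45 = 308.90
Round up: n = 309 per group.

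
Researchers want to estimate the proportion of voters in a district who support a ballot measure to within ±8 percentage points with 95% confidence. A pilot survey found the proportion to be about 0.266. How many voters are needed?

n = 118

For a proportion with margin E = 0.08 at 95% confidence, z = 1.960.
n = p̂(1−p̂)(z/E)² = 0.266 × 0.734 × (1.960/0.08)² = 117.20
Round up: n = 118.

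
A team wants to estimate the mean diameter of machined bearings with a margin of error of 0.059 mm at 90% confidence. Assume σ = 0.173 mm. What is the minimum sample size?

For a mean, the margin of error is E = z·σ/√n, so n = (zσ/E)².
At 90% confidence, z = 1.645.
n = (1.645 × 0.173 / 0.059)² = 23.27
Round up: n = 24.

n = 24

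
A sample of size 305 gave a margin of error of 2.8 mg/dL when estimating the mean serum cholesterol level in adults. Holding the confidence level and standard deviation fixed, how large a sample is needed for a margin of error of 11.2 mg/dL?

Margin of error scales as 1/√n, so n₂ = n₁·(E₁/E₂)².
n₂ = 305 × (2.8/11.2)² = 305 × 0.0625 = 19.06
Round up: n₂ = 20.

n = 20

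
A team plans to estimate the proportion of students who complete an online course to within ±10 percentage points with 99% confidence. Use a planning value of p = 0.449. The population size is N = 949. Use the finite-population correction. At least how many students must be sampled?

For a proportion with margin E = 0.1 at 99% confidence, z = 2.576.
n = p̂(1−p̂)(z/E)² = 0.449 × 0.551 × (2.576/0.1)² = 164.17 — call this n₀.
Finite-population correction with N = 949: n = n₀ / (1 + (n₀−1)/N) = 164.17 / 1.172 = 140.08
Round up: n = 141.

141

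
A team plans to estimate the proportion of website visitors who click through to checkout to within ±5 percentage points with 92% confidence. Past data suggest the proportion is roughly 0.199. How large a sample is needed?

For a proportion with margin E = 0.05 at 92% confidence, z = 1.751.
n = p̂(1−p̂)(z/E)² = 0.199 × 0.801 × (1.751/0.05)² = 195.49
Round up: n = 196.

196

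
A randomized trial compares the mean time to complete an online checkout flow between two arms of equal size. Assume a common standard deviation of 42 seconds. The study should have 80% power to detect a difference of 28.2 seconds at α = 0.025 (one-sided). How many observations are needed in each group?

For two equal groups, n per group = 2·((z_α + z_β)·σ/δ)².
z_α = 1.960; z_β = 0.842 (power 80%).
n = 2 × (2.802 × 42 / 28.2)² = 2 × 17.42 = 34.84
Round up: n = 35 per group.

35 per group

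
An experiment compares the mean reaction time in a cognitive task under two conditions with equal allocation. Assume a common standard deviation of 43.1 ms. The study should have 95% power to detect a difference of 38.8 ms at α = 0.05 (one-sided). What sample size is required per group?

27 per group

For two equal groups, n per group = 2·((z_α + z_β)·σ/δ)².
z_α = 1.645; z_β = 1.645 (power 95%).
n = 2 × (3.290 × 43.1 / 38.8)² = 2 × 13.36 = 26.72
Round up: n = 27 per group.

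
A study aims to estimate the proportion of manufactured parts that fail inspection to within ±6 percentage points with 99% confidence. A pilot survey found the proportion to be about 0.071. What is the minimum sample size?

For a proportion with margin E = 0.06 at 99% confidence, z = 2.576.
n = p̂(1−p̂)(z/E)² = 0.071 × 0.929 × (2.576/0.06)² = 121.58
Round up: n = 122.

122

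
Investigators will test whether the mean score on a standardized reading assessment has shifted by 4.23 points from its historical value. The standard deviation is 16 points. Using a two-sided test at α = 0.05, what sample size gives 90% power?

For a one-sample z-test, n = ((z_{α/2} + z_β)·σ/δ)².
z_{α/2} = 1.960 (two-sided α = 0.05); z_β = 1.282 (power 90% → β = 0.1).
n = (3.242 × 16 / 4.23)² = 150.38
Round up: n = 151.

151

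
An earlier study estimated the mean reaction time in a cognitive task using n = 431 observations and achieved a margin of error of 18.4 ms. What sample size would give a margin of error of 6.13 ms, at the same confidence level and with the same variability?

Margin of error scales as 1/√n, so n₂ = n₁·(E₁/E₂)².
n₂ = 431 × (18.4/6.13)² = 431 × 9.01 = 3883.31
Round up: n₂ = 3884.

n = 3884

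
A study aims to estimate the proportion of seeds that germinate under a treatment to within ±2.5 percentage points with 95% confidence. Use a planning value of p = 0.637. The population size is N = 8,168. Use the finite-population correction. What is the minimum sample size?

For a proportion with margin E = 0.025 at 95% confidence, z = 1.960.
n = p̂(1−p̂)(z/E)² = 0.637 × 0.363 × (1.960/0.025)² = 1421.28 — call this n₀.
Finite-population correction with N = 8,168: n = n₀ / (1 + (n₀−1)/N) = 1421.28 / 1.174 = 1210.63
Round up: n = 1211.

1211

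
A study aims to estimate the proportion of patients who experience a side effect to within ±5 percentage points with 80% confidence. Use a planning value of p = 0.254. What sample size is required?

For a proportion with margin E = 0.05 at 80% confidence, z = 1.282.
n = p̂(1−p̂)(z/E)² = 0.254 × 0.746 × (1.282/0.05)² = 124.57
Round up: n = 125.

125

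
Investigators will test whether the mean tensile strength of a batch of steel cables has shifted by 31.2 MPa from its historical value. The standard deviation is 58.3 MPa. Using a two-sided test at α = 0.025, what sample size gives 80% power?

For a one-sample z-test, n = ((z_{α/2} + z_β)·σ/δ)².
z_{α/2} = 2.241 (two-sided α = 0.025); z_β = 0.842 (power 80% → β = 0.2).
n = (3.083 × 58.3 / 31.2)² = 33.19
Round up: n = 34.

n = 34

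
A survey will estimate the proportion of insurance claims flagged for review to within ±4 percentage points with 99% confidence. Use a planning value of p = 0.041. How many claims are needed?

For a proportion with margin E = 0.04 at 99% confidence, z = 2.576.
n = p̂(1−p̂)(z/E)² = 0.041 × 0.959 × (2.576/0.04)² = 163.07
Round up: n = 164.

164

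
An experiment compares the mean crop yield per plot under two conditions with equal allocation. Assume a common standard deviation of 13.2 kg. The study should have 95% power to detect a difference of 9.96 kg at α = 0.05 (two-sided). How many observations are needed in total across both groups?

For two equal groups, n per group = 2·((z_{α/2} + z_β)·σ/δ)².
z_{α/2} = 1.960; z_β = 1.645 (power 95%).
n = 2 × (3.605 × 13.2 / 9.96)² = 2 × 22.83 = 45.66
Round up: n = 46 per group.
Total across both groups: 2 × 46 = 92.

92 total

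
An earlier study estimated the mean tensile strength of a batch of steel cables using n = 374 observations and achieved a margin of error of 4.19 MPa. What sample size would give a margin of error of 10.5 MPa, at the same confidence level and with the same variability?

60

Margin of error scales as 1/√n, so n₂ = n₁·(E₁/E₂)².
n₂ = 374 × (4.19/10.5)² = 374 × 0.1592 = 59.54
Round up: n₂ = 60.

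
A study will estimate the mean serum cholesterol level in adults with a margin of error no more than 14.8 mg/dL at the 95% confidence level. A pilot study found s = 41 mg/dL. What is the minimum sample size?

n = 30

For a mean, the margin of error is E = z·σ/√n, so n = (zσ/E)².
At 95% confidence, z = 1.960.
n = (1.960 × 41 / 14.8)² = 29.48
Round up: n = 30.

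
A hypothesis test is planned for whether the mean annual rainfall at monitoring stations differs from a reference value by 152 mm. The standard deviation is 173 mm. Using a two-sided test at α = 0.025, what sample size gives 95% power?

For a one-sample z-test, n = ((z_{α/2} + z_β)·σ/δ)².
z_{α/2} = 2.241 (two-sided α = 0.025); z_β = 1.645 (power 95% → β = 0.05).
n = (3.886 × 173 / 152)² = 19.56
Round up: n = 20.

20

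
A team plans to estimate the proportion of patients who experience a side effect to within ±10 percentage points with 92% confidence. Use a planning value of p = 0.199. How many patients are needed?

For a proportion with margin E = 0.1 at 92% confidence, z = 1.751.
n = p̂(1−p̂)(z/E)² = 0.199 × 0.801 × (1.751/0.1)² = 48.87
Round up: n = 49.

49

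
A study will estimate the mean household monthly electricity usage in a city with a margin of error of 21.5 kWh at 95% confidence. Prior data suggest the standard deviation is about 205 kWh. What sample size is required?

For a mean, the margin of error is E = z·σ/√n, so n = (zσ/E)².
At 95% confidence, z = 1.960.
n = (1.960 × 205 / 21.5)² = 349.26
Round up: n = 350.

n = 350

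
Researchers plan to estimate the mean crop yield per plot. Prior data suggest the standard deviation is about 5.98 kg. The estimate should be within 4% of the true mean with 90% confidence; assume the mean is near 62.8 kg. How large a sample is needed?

n = 16

For a mean, the margin of error is E = z·σ/√n, so n = (zσ/E)².
At 90% confidence, z = 1.645.
E = 4% of 62.8 = 2.512 kg.
n = (1.645 × 5.98 / 2.512)² = 15.34
Round up: n = 16.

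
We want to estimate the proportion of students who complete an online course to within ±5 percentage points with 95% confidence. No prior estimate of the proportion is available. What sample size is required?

385

For a proportion with margin E = 0.05 at 95% confidence, z = 1.960.
With no prior estimate, use p = 0.5, which maximizes p(1−p) at 0.25.
n = 0.25 × (z/E)² = 0.25 × (1.960/0.05)² = 384.16
Round up: n = 385.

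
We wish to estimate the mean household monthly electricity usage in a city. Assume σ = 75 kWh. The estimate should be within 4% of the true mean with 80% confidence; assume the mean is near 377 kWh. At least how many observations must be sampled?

For a mean, the margin of error is E = z·σ/√n, so n = (zσ/E)².
At 80% confidence, z = 1.282.
E = 4% of 377 = 15.08 kWh.
n = (1.282 × 75 / 15.08)² = 40.65
Round up: n = 41.

41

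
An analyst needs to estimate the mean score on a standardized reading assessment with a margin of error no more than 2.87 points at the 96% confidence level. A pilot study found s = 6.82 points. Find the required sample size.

24

For a mean, the margin of error is E = z·σ/√n, so n = (zσ/E)².
At 96% confidence, z = 2.054.
n = (2.054 × 6.82 / 2.87)² = 23.82
Round up: n = 24.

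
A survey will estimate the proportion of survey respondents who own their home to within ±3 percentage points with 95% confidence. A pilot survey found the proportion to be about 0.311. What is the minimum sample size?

915

For a proportion with margin E = 0.03 at 95% confidence, z = 1.960.
n = p̂(1−p̂)(z/E)² = 0.311 × 0.689 × (1.960/0.03)² = 914.64
Round up: n = 915.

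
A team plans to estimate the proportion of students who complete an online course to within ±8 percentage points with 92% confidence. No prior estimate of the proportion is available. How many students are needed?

For a proportion with margin E = 0.08 at 92% confidence, z = 1.751.
With no prior estimate, use p = 0.5, which maximizes p(1−p) at 0.25.
n = 0.25 × (z/E)² = 0.25 × (1.751/0.08)² = 119.77
Round up: n = 120.

120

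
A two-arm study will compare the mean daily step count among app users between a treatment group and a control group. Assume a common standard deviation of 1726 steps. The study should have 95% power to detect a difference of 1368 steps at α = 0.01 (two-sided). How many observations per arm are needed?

57 per group

For two equal groups, n per group = 2·((z_{α/2} + z_β)·σ/δ)².
z_{α/2} = 2.576; z_β = 1.645 (power 95%).
n = 2 × (4.221 × 1726 / 1368)² = 2 × 28.36 = 56.72
Round up: n = 57 per group.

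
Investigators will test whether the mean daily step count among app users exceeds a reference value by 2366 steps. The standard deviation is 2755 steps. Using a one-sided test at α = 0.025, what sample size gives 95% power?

For a one-sample z-test, n = ((z_α + z_β)·σ/δ)².
z_α = 1.960 (one-sided α = 0.025); z_β = 1.645 (power 95% → β = 0.05).
n = (3.605 × 2755 / 2366)² = 17.62
Round up: n = 18.

18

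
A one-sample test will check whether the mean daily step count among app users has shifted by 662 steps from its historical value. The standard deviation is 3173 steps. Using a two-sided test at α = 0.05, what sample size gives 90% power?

242

For a one-sample z-test, n = ((z_{α/2} + z_β)·σ/δ)².
z_{α/2} = 1.960 (two-sided α = 0.05); z_β = 1.282 (power 90% → β = 0.1).
n = (3.242 × 3173 / 662)² = 241.46
Round up: n = 242.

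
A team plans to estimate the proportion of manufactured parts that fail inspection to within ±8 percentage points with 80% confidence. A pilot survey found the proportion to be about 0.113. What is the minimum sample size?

26

For a proportion with margin E = 0.08 at 80% confidence, z = 1.282.
n = p̂(1−p̂)(z/E)² = 0.113 × 0.887 × (1.282/0.08)² = 25.74
Round up: n = 26.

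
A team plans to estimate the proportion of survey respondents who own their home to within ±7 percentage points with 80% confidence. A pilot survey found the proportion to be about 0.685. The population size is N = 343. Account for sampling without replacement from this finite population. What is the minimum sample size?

For a proportion with margin E = 0.07 at 80% confidence, z = 1.282.
n = p̂(1−p̂)(z/E)² = 0.685 × 0.315 × (1.282/0.07)² = 72.37 — call this n₀.
Finite-population correction with N = 343: n = n₀ / (1 + (n₀−1)/N) = 72.37 / 1.208 = 59.91
Round up: n = 60.

60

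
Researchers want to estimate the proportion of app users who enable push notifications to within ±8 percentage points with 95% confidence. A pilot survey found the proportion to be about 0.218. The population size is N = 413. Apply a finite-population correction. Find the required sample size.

For a proportion with margin E = 0.08 at 95% confidence, z = 1.960.
n = p̂(1−p̂)(z/E)² = 0.218 × 0.782 × (1.960/0.08)² = 102.33 — call this n₀.
Finite-population correction with N = 413: n = n₀ / (1 + (n₀−1)/N) = 102.33 / 1.245 = 82.19
Round up: n = 83.

83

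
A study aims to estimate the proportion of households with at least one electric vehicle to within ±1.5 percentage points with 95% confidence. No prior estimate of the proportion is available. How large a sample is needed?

n = 4269

For a proportion with margin E = 0.015 at 95% confidence, z = 1.960.
With no prior estimate, use p = 0.5, which maximizes p(1−p) at 0.25.
n = 0.25 × (z/E)² = 0.25 × (1.960/0.015)² = 4268.44
Round up: n = 4269.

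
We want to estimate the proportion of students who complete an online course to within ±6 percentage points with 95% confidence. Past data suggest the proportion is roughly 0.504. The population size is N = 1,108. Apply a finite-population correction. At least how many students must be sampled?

216

For a proportion with margin E = 0.06 at 95% confidence, z = 1.960.
n = p̂(1−p̂)(z/E)² = 0.504 × 0.496 × (1.960/0.06)² = 266.76 — call this n₀.
Finite-population correction with N = 1,108: n = n₀ / (1 + (n₀−1)/N) = 266.76 / 1.24 = 215.13
Round up: n = 216.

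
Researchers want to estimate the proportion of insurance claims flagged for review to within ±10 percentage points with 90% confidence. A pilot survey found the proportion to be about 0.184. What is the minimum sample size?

For a proportion with margin E = 0.1 at 90% confidence, z = 1.645.
n = p̂(1−p̂)(z/E)² = 0.184 × 0.816 × (1.645/0.1)² = 40.63
Round up: n = 41.

41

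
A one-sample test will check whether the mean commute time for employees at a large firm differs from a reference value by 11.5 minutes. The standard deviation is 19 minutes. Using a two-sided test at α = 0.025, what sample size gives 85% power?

For a one-sample z-test, n = ((z_{α/2} + z_β)·σ/δ)².
z_{α/2} = 2.241 (two-sided α = 0.025); z_β = 1.036 (power 85% → β = 0.15).
n = (3.277 × 19 / 11.5)² = 29.31
Round up: n = 30.

30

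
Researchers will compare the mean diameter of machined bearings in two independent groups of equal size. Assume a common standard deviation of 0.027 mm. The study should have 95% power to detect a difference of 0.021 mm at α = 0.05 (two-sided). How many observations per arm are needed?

For two equal groups, n per group = 2·((z_{α/2} + z_β)·σ/δ)².
z_{α/2} = 1.960; z_β = 1.645 (power 95%).
n = 2 × (3.605 × 0.027 / 0.021)² = 2 × 21.48 = 42.96
Round up: n = 43 per group.

43 per group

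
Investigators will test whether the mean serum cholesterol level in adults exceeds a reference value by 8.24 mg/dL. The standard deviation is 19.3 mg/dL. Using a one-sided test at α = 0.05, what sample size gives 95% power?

n = 60

For a one-sample z-test, n = ((z_α + z_β)·σ/δ)².
z_α = 1.645 (one-sided α = 0.05); z_β = 1.645 (power 95% → β = 0.05).
n = (3.290 × 19.3 / 8.24)² = 59.38
Round up: n = 60.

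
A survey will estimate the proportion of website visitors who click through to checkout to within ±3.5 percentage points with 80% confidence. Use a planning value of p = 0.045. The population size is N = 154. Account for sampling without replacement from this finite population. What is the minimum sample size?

n = 43

For a proportion with margin E = 0.035 at 80% confidence, z = 1.282.
n = p̂(1−p̂)(z/E)² = 0.045 × 0.955 × (1.282/0.035)² = 57.66 — call this n₀.
Finite-population correction with N = 154: n = n₀ / (1 + (n₀−1)/N) = 57.66 / 1.368 = 42.15
Round up: n = 43.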